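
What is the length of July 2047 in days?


July 2047

31 days


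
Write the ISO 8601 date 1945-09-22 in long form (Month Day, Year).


ISO 1945-09-22 parses as year=1945, month=09, day=22
Month 9 -> September

September 22, 1945


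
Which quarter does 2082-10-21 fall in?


Month: October (month 10)
Q1: Jan-Mar, Q2: Apr-Jun, Q3: Jul-Sep, Q4: Oct-Dec

Q4


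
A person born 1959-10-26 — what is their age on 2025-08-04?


Birth: 1959-10-26
Reference: 2025-08-04
Year difference: 2025 - 1959 = 66
Birthday not yet reached in 2025, subtract 1

65 years old


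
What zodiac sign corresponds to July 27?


Date: July 27
Conventional tropical zodiac dates: Leo from July 23 onward; Virgo starts August 23
July 27 falls within the Leo range

Leo


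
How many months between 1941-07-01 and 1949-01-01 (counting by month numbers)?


From July 1941 to January 1949
8 years * 12 = 96 months, minus 6 months = 90

90 months


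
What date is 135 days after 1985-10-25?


Start: 1985-10-25, add 135 days
October 1985 has 31 days: 31 - 25 = 6 days to October 31 -> 129 left
November 1985 has 30 days -> 99 left
December 1985 has 31 days -> 68 left
January 1986 has 31 days -> 37 left
February 1986 has 28 days -> 9 left
March 1986: 9 <= 31 -> lands on March 9

Result: 1986-03-09


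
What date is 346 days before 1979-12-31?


Start: 1979-12-31, subtract 346 days
Back 31 days from December 31 reaches November 30, 1979 -> 315 left
November 1979 has 30 days -> back to October 31, 1979 -> 285 left
October 1979 has 31 days -> back to September 30, 1979 -> 254 left
September 1979 has 30 days -> back to August 31, 1979 -> 224 left
August 1979 has 31 days -> back to July 31, 1979 -> 193 left
July 1979 has 31 days -> back to June 30, 1979 -> 162 left
June 1979 has 30 days -> back to May 31, 1979 -> 132 left
May 1979 has 31 days -> back to April 30, 1979 -> 101 left
April 1979 has 30 days -> back to March 31, 1979 -> 71 left
March 1979 has 31 days -> back to February 28, 1979 -> 40 left
February 1979 has 28 days -> back to January 31, 1979 -> 12 left
January 1979: 31 - 12 = 19 -> lands on January 19

Result: 1979-01-19


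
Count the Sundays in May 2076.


May 2076 has 31 days
Anchor: Jan 1, 2076. With p = 2076 - 1 = 2075: (p + p//4 - p//100 + p//400) mod 7 = (2075 + 518 - 20 + 5) mod 7 = 2578 mod 7 = 2 -> Wednesday (Mon=0 ... Sun=6)
Days before May (Jan-Apr): 121; May 1 index = (2 + 121) mod 7 = 4 -> Friday
First Sunday is May 3
Sundays: 3, 10, 17, 24, 31

5 Sundays


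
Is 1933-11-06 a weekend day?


Anchor: Jan 1, 1933. With p = 1933 - 1 = 1932: (p + p//4 - p//100 + p//400) mod 7 = (1932 + 483 - 19 + 4) mod 7 = 2400 mod 7 = 6 -> Sunday (Mon=0 ... Sun=6)
Day of year: 310; offset = 309
Weekday index = (6 + 309) mod 7 = 0 -> Monday
Weekend days: Saturday, Sunday

No


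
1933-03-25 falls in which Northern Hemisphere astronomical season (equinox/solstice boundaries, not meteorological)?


Date: March 25
Astronomical Spring (approx.; exact equinox/solstice day varies by year): March 20 to June 20
March 25 falls within the Spring window

Spring


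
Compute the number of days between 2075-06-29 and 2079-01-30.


From 2075-06-29 to 2079-01-30
2075-06-29: days before June = 31 + 28 + 31 + 30 + 31 = 151 (2075 is not a leap year); day of year = 151 + 29 = 180
2079-01-30: day of year = 30
Rest of 2075: 365 - 180 = 185
Full years 2076 (366), 2077 (365), 2078 (365): 1096
Total = 185 + 1096 + 30 = 1311

1311 days


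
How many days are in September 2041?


September 2041

30 days


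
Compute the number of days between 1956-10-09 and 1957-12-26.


From 1956-10-09 to 1957-12-26
1956-10-09: days before October = 31 + 29 + 31 + 30 + 31 + 30 + 31 + 31 + 30 = 274 (1956 is a leap year); day of year = 274 + 9 = 283
1957-12-26: days before December = 31 + 28 + 31 + 30 + 31 + 30 + 31 + 31 + 30 + 31 + 30 = 334 (1957 is not a leap year); day of year = 334 + 26 = 360
Rest of 1956: 366 - 283 = 83
Total = 83 + 360 = 443

443 days


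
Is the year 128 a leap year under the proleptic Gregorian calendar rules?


Gregorian leap year rule: divisible by 4, but not by 100, unless also by 400.
128 is divisible by 4 but not 100 -> leap year

Yes


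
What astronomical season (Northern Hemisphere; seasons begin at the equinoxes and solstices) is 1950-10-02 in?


Date: October 2
Astronomical Autumn (approx.; exact equinox/solstice day varies by year): September 22 to December 20
October 2 falls within the Autumn window

Autumn


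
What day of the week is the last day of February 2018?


February 2018 has 28 days
Anchor: Jan 1, 2018. With p = 2018 - 1 = 2017: (p + p//4 - p//100 + p//400) mod 7 = (2017 + 504 - 20 + 5) mod 7 = 2506 mod 7 = 0 -> Monday (Mon=0 ... Sun=6)
Days before February (Jan): 31; February 1 index = (0 + 31) mod 7 = 3 -> Thursday
Last day offset: 28 - 1 = 27 days
Weekday index = (3 + 27) mod 7 = 2

Wednesday, February 28


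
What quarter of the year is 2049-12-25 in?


Month: December (month 12)
Q1: Jan-Mar, Q2: Apr-Jun, Q3: Jul-Sep, Q4: Oct-Dec

Q4


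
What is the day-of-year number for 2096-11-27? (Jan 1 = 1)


Date: November 27, 2096
Days in months 1 through 10: 305
Plus 27 days in November

Day of year: 332


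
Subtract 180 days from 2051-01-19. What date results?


Start: 2051-01-19, subtract 180 days
Back 19 days from January 19 reaches December 31, 2050 -> 161 left
December 2050 has 31 days -> back to November 30, 2050 -> 130 left
November 2050 has 30 days -> back to October 31, 2050 -> 100 left
October 2050 has 31 days -> back to September 30, 2050 -> 69 left
September 2050 has 30 days -> back to August 31, 2050 -> 39 left
August 2050 has 31 days -> back to July 31, 2050 -> 8 left
July 2050: 31 - 8 = 23 -> lands on July 23

Result: 2050-07-23


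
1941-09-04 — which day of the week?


Date: September 4, 1941
Anchor: Jan 1, 1941. With p = 1941 - 1 = 1940: (p + p//4 - p//100 + p//400) mod 7 = (1940 + 485 - 19 + 4) mod 7 = 2410 mod 7 = 2 -> Wednesday (Mon=0 ... Sun=6)
Days before September (Jan-Aug): 243; offset = 243 + 4 - 1 = 246
Weekday index = (2 + 246) mod 7 = 3

Day of the week: Thursday


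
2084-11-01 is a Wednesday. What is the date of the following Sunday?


Current: Wednesday
Target: Sunday
Days ahead: 4

Next Sunday: 2084-11-05


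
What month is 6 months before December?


December is month 12
12 - 6 = 6

June


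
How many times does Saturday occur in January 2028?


January 2028 has 31 days
Anchor: Jan 1, 2028. With p = 2028 - 1 = 2027: (p + p//4 - p//100 + p//400) mod 7 = (2027 + 506 - 20 + 5) mod 7 = 2518 mod 7 = 5 -> Saturday (Mon=0 ... Sun=6)
January 1 is the anchor itself -> Saturday
First Saturday is January 1
Saturdays: 1, 8, 15, 22, 29

5 Saturdays


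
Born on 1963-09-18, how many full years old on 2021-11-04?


Birth: 1963-09-18
Reference: 2021-11-04
Year difference: 2021 - 1963 = 58

58 years old


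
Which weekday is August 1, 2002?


Target: August 1, 2002
Anchor: Jan 1, 2002. With p = 2002 - 1 = 2001: (p + p//4 - p//100 + p//400) mod 7 = (2001 + 500 - 20 + 5) mod 7 = 2486 mod 7 = 1 -> Tuesday (Mon=0 ... Sun=6)
Days before August (Jan-Jul): 212 days
Weekday index = (1 + 212) mod 7 = 3

Thursday


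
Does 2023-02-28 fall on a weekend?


Anchor: Jan 1, 2023. With p = 2023 - 1 = 2022: (p + p//4 - p//100 + p//400) mod 7 = (2022 + 505 - 20 + 5) mod 7 = 2512 mod 7 = 6 -> Sunday (Mon=0 ... Sun=6)
Day of year: 59; offset = 58
Weekday index = (6 + 58) mod 7 = 1 -> Tuesday
Weekend days: Saturday, Sunday

No


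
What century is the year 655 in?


Century = (year - 1) // 100 + 1
= (655 - 1) // 100 + 1
= 654 // 100 + 1
= 6 + 1

7th century


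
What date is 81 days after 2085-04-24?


Start: 2085-04-24, add 81 days
April 2085 has 30 days: 30 - 24 = 6 days to April 30 -> 75 left
May 2085 has 31 days -> 44 left
June 2085 has 30 days -> 14 left
July 2085: 14 <= 31 -> lands on July 14

Result: 2085-07-14


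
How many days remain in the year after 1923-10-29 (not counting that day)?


Day of year: 302 of 365
Remaining = 365 - 302

63 days


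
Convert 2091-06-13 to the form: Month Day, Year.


ISO 2091-06-13 parses as year=2091, month=06, day=13
Month 6 -> June

June 13, 2091


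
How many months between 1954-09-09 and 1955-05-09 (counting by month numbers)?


From September 1954 to May 1955
1 year * 12 = 12 months, minus 4 months = 8

8 months


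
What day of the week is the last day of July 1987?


July 1987 has 31 days
Anchor: Jan 1, 1987. With p = 1987 - 1 = 1986: (p + p//4 - p//100 + p//400) mod 7 = (1986 + 496 - 19 + 4) mod 7 = 2467 mod 7 = 3 -> Thursday (Mon=0 ... Sun=6)
Days before July (Jan-Jun): 181; July 1 index = (3 + 181) mod 7 = 2 -> Wednesday
Last day offset: 31 - 1 = 30 days
Weekday index = (2 + 30) mod 7 = 4

Friday, July 31


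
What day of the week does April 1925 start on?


Target: April 1, 1925
Anchor: Jan 1, 1925. With p = 1925 - 1 = 1924: (p + p//4 - p//100 + p//400) mod 7 = (1924 + 481 - 19 + 4) mod 7 = 2390 mod 7 = 3 -> Thursday (Mon=0 ... Sun=6)
Days before April (Jan-Mar): 90 days
Weekday index = (3 + 90) mod 7 = 2

Wednesday


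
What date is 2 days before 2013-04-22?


Start: 2013-04-22, subtract 2 days
22 - 2 = 20 stays within April 2013

Result: 2013-04-20


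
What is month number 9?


Month 9 of 12

September


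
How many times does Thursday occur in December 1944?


December 1944 has 31 days
Anchor: Jan 1, 1944. With p = 1944 - 1 = 1943: (p + p//4 - p//100 + p//400) mod 7 = (1943 + 485 - 19 + 4) mod 7 = 2413 mod 7 = 5 -> Saturday (Mon=0 ... Sun=6)
Days before December (Jan-Nov): 335; December 1 index = (5 + 335) mod 7 = 4 -> Friday
First Thursday is December 7
Thursdays: 7, 14, 21, 28

4 Thursdays


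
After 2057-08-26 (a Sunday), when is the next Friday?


Current: Sunday
Target: Friday
Days ahead: 5

Next Friday: 2057-08-31


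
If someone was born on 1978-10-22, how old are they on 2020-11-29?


Birth: 1978-10-22
Reference: 2020-11-29
Year difference: 2020 - 1978 = 42

42 years old


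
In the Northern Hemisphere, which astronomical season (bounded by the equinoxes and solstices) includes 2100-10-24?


Date: October 24
Astronomical Autumn (approx.; exact equinox/solstice day varies by year): September 22 to December 20
October 24 falls within the Autumn window

Autumn


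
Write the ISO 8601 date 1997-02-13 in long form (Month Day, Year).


ISO 1997-02-13 parses as year=1997, month=02, day=13
Month 2 -> February

February 13, 1997


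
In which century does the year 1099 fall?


Century = (year - 1) // 100 + 1
= (1099 - 1) // 100 + 1
= 1098 // 100 + 1
= 10 + 1

11th century


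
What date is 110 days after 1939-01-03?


Start: 1939-01-03, add 110 days
January 1939 has 31 days: 31 - 3 = 28 days to January 31 -> 82 left
February 1939 has 28 days -> 54 left
March 1939 has 31 days -> 23 left
April 1939: 23 <= 30 -> lands on April 23

Result: 1939-04-23


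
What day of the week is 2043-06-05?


Date: June 5, 2043
Anchor: Jan 1, 2043. With p = 2043 - 1 = 2042: (p + p//4 - p//100 + p//400) mod 7 = (2042 + 510 - 20 + 5) mod 7 = 2537 mod 7 = 3 -> Thursday (Mon=0 ... Sun=6)
Days before June (Jan-May): 151; offset = 151 + 5 - 1 = 155
Weekday index = (3 + 155) mod 7 = 4

Day of the week: Friday


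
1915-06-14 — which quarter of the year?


Month: June (month 6)
Q1: Jan-Mar, Q2: Apr-Jun, Q3: Jul-Sep, Q4: Oct-Dec

Q2


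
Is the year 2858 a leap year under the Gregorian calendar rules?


Gregorian leap year rule: divisible by 4, but not by 100, unless also by 400.
2858 is not divisible by 4 -> not a leap year

No


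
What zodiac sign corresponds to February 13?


Date: February 13
Conventional tropical zodiac dates: Aquarius from January 20 onward; Pisces starts February 19
February 13 falls within the Aquarius range

Aquarius


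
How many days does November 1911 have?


November 1911

30 days


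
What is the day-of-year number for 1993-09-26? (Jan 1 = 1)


Date: September 26, 1993
Days in months 1 through 8: 243
Plus 26 days in September

Day of year: 269


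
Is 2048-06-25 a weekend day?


Anchor: Jan 1, 2048. With p = 2048 - 1 = 2047: (p + p//4 - p//100 + p//400) mod 7 = (2047 + 511 - 20 + 5) mod 7 = 2543 mod 7 = 2 -> Wednesday (Mon=0 ... Sun=6)
Day of year: 177; offset = 176
Weekday index = (2 + 176) mod 7 = 3 -> Thursday
Weekend days: Saturday, Sunday

No


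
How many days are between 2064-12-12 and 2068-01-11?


From 2064-12-12 to 2068-01-11
2064-12-12: days before December = 31 + 29 + 31 + 30 + 31 + 30 + 31 + 31 + 30 + 31 + 30 = 335 (2064 is a leap year); day of year = 335 + 12 = 347
2068-01-11: day of year = 11
Rest of 2064: 366 - 347 = 19
Full years 2065 (365), 2066 (365), 2067 (365): 1095
Total = 19 + 1095 + 11 = 1125

1125 days


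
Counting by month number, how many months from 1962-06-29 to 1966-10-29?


From June 1962 to October 1966
4 years * 12 = 48 months, plus 4 months = 52

52 months


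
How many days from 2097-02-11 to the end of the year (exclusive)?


Day of year: 42 of 365
Remaining = 365 - 42

323 days


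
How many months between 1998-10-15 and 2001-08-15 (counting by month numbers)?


From October 1998 to August 2001
3 years * 12 = 36 months, minus 2 months = 34

34 months


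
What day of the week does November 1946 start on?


Target: November 1, 1946
Anchor: Jan 1, 1946. With p = 1946 - 1 = 1945: (p + p//4 - p//100 + p//400) mod 7 = (1945 + 486 - 19 + 4) mod 7 = 2416 mod 7 = 1 -> Tuesday (Mon=0 ... Sun=6)
Days before November (Jan-Oct): 304 days
Weekday index = (1 + 304) mod 7 = 4

Friday


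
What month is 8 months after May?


May is month 5
5 + 8 = 13; wrap: 13 - 12 = 1

January


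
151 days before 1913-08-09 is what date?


Start: 1913-08-09, subtract 151 days
Back 9 days from August 9 reaches July 31, 1913 -> 142 left
July 1913 has 31 days -> back to June 30, 1913 -> 111 left
June 1913 has 30 days -> back to May 31, 1913 -> 81 left
May 1913 has 31 days -> back to April 30, 1913 -> 50 left
April 1913 has 30 days -> back to March 31, 1913 -> 20 left
March 1913: 31 - 20 = 11 -> lands on March 11

Result: 1913-03-11


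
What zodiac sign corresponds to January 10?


Date: January 10
Conventional tropical zodiac dates: Capricorn from December 22 onward; Aquarius starts January 20
January 10 falls within the Capricorn range

Capricorn


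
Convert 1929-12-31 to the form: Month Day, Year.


ISO 1929-12-31 parses as year=1929, month=12, day=31
Month 12 -> December

December 31, 1929


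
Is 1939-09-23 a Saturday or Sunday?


Anchor: Jan 1, 1939. With p = 1939 - 1 = 1938: (p + p//4 - p//100 + p//400) mod 7 = (1938 + 484 - 19 + 4) mod 7 = 2407 mod 7 = 6 -> Sunday (Mon=0 ... Sun=6)
Day of year: 266; offset = 265
Weekday index = (6 + 265) mod 7 = 5 -> Saturday
Weekend days: Saturday, Sunday

Yes


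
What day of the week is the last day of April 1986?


April 1986 has 30 days
Anchor: Jan 1, 1986. With p = 1986 - 1 = 1985: (p + p//4 - p//100 + p//400) mod 7 = (1985 + 496 - 19 + 4) mod 7 = 2466 mod 7 = 2 -> Wednesday (Mon=0 ... Sun=6)
Days before April (Jan-Mar): 90; April 1 index = (2 + 90) mod 7 = 1 -> Tuesday
Last day offset: 30 - 1 = 29 days
Weekday index = (1 + 29) mod 7 = 2

Wednesday, April 30


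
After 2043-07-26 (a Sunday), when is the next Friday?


Current: Sunday
Target: Friday
Days ahead: 5

Next Friday: 2043-07-31


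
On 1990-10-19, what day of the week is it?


Date: October 19, 1990
Anchor: Jan 1, 1990. With p = 1990 - 1 = 1989: (p + p//4 - p//100 + p//400) mod 7 = (1989 + 497 - 19 + 4) mod 7 = 2471 mod 7 = 0 -> Monday (Mon=0 ... Sun=6)
Days before October (Jan-Sep): 273; offset = 273 + 19 - 1 = 291
Weekday index = (0 + 291) mod 7 = 4

Day of the week: Friday


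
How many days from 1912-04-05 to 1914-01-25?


From 1912-04-05 to 1914-01-25
1912-04-05: days before April = 31 + 29 + 31 = 91 (1912 is a leap year); day of year = 91 + 5 = 96
1914-01-25: day of year = 25
Rest of 1912: 366 - 96 = 270
Full years 1913 (365): 365
Total = 270 + 365 + 25 = 660

660 days


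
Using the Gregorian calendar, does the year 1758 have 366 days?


Gregorian leap year rule: divisible by 4, but not by 100, unless also by 400.
1758 is not divisible by 4 -> not a leap year

No


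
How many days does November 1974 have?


November 1974

30 days


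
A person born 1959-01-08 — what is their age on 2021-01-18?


Birth: 1959-01-08
Reference: 2021-01-18
Year difference: 2021 - 1959 = 62

62 years old


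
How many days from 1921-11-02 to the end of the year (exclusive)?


Day of year: 306 of 365
Remaining = 365 - 306

59 days


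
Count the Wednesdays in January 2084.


January 2084 has 31 days
Anchor: Jan 1, 2084. With p = 2084 - 1 = 2083: (p + p//4 - p//100 + p//400) mod 7 = (2083 + 520 - 20 + 5) mod 7 = 2588 mod 7 = 5 -> Saturday (Mon=0 ... Sun=6)
January 1 is the anchor itself -> Saturday
First Wednesday is January 5
Wednesdays: 5, 12, 19, 26

4 Wednesdays


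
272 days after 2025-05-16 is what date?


Start: 2025-05-16, add 272 days
May 2025 has 31 days: 31 - 16 = 15 days to May 31 -> 257 left
June 2025 has 30 days -> 227 left
July 2025 has 31 days -> 196 left
August 2025 has 31 days -> 165 left
September 2025 has 30 days -> 135 left
October 2025 has 31 days -> 104 left
November 2025 has 30 days -> 74 left
December 2025 has 31 days -> 43 left
January 2026 has 31 days -> 12 left
February 2026: 12 <= 28 -> lands on February 12

Result: 2026-02-12


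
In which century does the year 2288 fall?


Century = (year - 1) // 100 + 1
= (2288 - 1) // 100 + 1
= 2287 // 100 + 1
= 22 + 1

23rd century


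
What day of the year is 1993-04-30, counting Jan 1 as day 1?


Date: April 30, 1993
Days in months 1 through 3: 90
Plus 30 days in April

Day of year: 120


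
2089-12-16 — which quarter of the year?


Month: December (month 12)
Q1: Jan-Mar, Q2: Apr-Jun, Q3: Jul-Sep, Q4: Oct-Dec

Q4


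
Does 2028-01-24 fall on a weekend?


Anchor: Jan 1, 2028. With p = 2028 - 1 = 2027: (p + p//4 - p//100 + p//400) mod 7 = (2027 + 506 - 20 + 5) mod 7 = 2518 mod 7 = 5 -> Saturday (Mon=0 ... Sun=6)
Day of year: 24; offset = 23
Weekday index = (5 + 23) mod 7 = 0 -> Monday
Weekend days: Saturday, Sunday

No


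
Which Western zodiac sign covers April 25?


Date: April 25
Conventional tropical zodiac dates: Taurus from April 20 onward; Gemini starts May 21
April 25 falls within the Taurus range

Taurus


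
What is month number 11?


Month 11 of 12

November


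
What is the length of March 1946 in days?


March 1946

31 days


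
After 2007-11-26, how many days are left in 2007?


Day of year: 330 of 365
Remaining = 365 - 330

35 days


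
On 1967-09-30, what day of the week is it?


Date: September 30, 1967
Anchor: Jan 1, 1967. With p = 1967 - 1 = 1966: (p + p//4 - p//100 + p//400) mod 7 = (1966 + 491 - 19 + 4) mod 7 = 2442 mod 7 = 6 -> Sunday (Mon=0 ... Sun=6)
Days before September (Jan-Aug): 243; offset = 243 + 30 - 1 = 272
Weekday index = (6 + 272) mod 7 = 5

Day of the week: Saturday


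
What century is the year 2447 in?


Century = (year - 1) // 100 + 1
= (2447 - 1) // 100 + 1
= 2446 // 100 + 1
= 24 + 1

25th century


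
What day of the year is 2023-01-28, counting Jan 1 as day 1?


Date: January 28, 2023
No months before January
Plus 28 days in January

Day of year: 28


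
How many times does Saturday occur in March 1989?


March 1989 has 31 days
Anchor: Jan 1, 1989. With p = 1989 - 1 = 1988: (p + p//4 - p//100 + p//400) mod 7 = (1988 + 497 - 19 + 4) mod 7 = 2470 mod 7 = 6 -> Sunday (Mon=0 ... Sun=6)
Days before March (Jan-Feb): 59; March 1 index = (6 + 59) mod 7 = 2 -> Wednesday
First Saturday is March 4
Saturdays: 4, 11, 18, 25

4 Saturdays


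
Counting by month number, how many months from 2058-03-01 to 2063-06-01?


From March 2058 to June 2063
5 years * 12 = 60 months, plus 3 months = 63

63 months


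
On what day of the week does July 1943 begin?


Target: July 1, 1943
Anchor: Jan 1, 1943. With p = 1943 - 1 = 1942: (p + p//4 - p//100 + p//400) mod 7 = (1942 + 485 - 19 + 4) mod 7 = 2412 mod 7 = 4 -> Friday (Mon=0 ... Sun=6)
Days before July (Jan-Jun): 181 days
Weekday index = (4 + 181) mod 7 = 3

Thursday


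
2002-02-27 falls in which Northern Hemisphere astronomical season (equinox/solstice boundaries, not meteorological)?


Date: February 27
Astronomical Winter (approx.; exact equinox/solstice day varies by year): December 21 to March 19
February 27 falls within the Winter window

Winter


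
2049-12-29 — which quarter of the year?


Month: December (month 12)
Q1: Jan-Mar, Q2: Apr-Jun, Q3: Jul-Sep, Q4: Oct-Dec

Q4


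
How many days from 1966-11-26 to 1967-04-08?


From 1966-11-26 to 1967-04-08
1966-11-26: days before November = 31 + 28 + 31 + 30 + 31 + 30 + 31 + 31 + 30 + 31 = 304 (1966 is not a leap year); day of year = 304 + 26 = 330
1967-04-08: days before April = 31 + 28 + 31 = 90 (1967 is not a leap year); day of year = 90 + 8 = 98
Rest of 1966: 365 - 330 = 35
Total = 35 + 98 = 133

133 days


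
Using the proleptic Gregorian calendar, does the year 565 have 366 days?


Gregorian leap year rule: divisible by 4, but not by 100, unless also by 400.
565 is not divisible by 4 -> not a leap year

No


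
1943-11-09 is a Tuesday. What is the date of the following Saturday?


Current: Tuesday
Target: Saturday
Days ahead: 4

Next Saturday: 1943-11-13


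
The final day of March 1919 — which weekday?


March 1919 has 31 days
Anchor: Jan 1, 1919. With p = 1919 - 1 = 1918: (p + p//4 - p//100 + p//400) mod 7 = (1918 + 479 - 19 + 4) mod 7 = 2382 mod 7 = 2 -> Wednesday (Mon=0 ... Sun=6)
Days before March (Jan-Feb): 59; March 1 index = (2 + 59) mod 7 = 5 -> Saturday
Last day offset: 31 - 1 = 30 days
Weekday index = (5 + 30) mod 7 = 0

Monday, March 31


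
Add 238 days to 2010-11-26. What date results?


Start: 2010-11-26, add 238 days
November 2010 has 30 days: 30 - 26 = 4 days to November 30 -> 234 left
December 2010 has 31 days -> 203 left
January 2011 has 31 days -> 172 left
February 2011 has 28 days -> 144 left
March 2011 has 31 days -> 113 left
April 2011 has 30 days -> 83 left
May 2011 has 31 days -> 52 left
June 2011 has 30 days -> 22 left
July 2011: 22 <= 31 -> lands on July 22

Result: 2011-07-22


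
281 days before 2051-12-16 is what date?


Start: 2051-12-16, subtract 281 days
Back 16 days from December 16 reaches November 30, 2051 -> 265 left
November 2051 has 30 days -> back to October 31, 2051 -> 235 left
October 2051 has 31 days -> back to September 30, 2051 -> 204 left
September 2051 has 30 days -> back to August 31, 2051 -> 174 left
August 2051 has 31 days -> back to July 31, 2051 -> 143 left
July 2051 has 31 days -> back to June 30, 2051 -> 112 left
June 2051 has 30 days -> back to May 31, 2051 -> 82 left
May 2051 has 31 days -> back to April 30, 2051 -> 51 left
April 2051 has 30 days -> back to March 31, 2051 -> 21 left
March 2051: 31 - 21 = 10 -> lands on March 10

Result: 2051-03-10


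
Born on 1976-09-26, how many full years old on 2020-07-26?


Birth: 1976-09-26
Reference: 2020-07-26
Year difference: 2020 - 1976 = 44
Birthday not yet reached in 2020, subtract 1

43 years old


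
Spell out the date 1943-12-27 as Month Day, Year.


ISO 1943-12-27 parses as year=1943, month=12, day=27
Month 12 -> December

December 27, 1943


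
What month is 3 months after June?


June is month 6
6 + 3 = 9

September


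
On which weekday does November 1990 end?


November 1990 has 30 days
Anchor: Jan 1, 1990. With p = 1990 - 1 = 1989: (p + p//4 - p//100 + p//400) mod 7 = (1989 + 497 - 19 + 4) mod 7 = 2471 mod 7 = 0 -> Monday (Mon=0 ... Sun=6)
Days before November (Jan-Oct): 304; November 1 index = (0 + 304) mod 7 = 3 -> Thursday
Last day offset: 30 - 1 = 29 days
Weekday index = (3 + 29) mod 7 = 4

Friday, November 30


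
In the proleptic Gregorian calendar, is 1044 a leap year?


Gregorian leap year rule: divisible by 4, but not by 100, unless also by 400.
1044 is divisible by 4 but not 100 -> leap year

Yes


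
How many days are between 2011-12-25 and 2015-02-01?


From 2011-12-25 to 2015-02-01
2011-12-25: days before December = 31 + 28 + 31 + 30 + 31 + 30 + 31 + 31 + 30 + 31 + 30 = 334 (2011 is not a leap year); day of year = 334 + 25 = 359
2015-02-01: days before February = 31; day of year = 31 + 1 = 32
Rest of 2011: 365 - 359 = 6
Full years 2012 (366), 2013 (365), 2014 (365): 1096
Total = 6 + 1096 + 32 = 1134

1134 days


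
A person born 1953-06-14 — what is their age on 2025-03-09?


Birth: 1953-06-14
Reference: 2025-03-09
Year difference: 2025 - 1953 = 72
Birthday not yet reached in 2025, subtract 1

71 years old


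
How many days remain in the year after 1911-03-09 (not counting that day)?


Day of year: 68 of 365
Remaining = 365 - 68

297 days


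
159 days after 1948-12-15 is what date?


Start: 1948-12-15, add 159 days
December 1948 has 31 days: 31 - 15 = 16 days to December 31 -> 143 left
January 1949 has 31 days -> 112 left
February 1949 has 28 days -> 84 left
March 1949 has 31 days -> 53 left
April 1949 has 30 days -> 23 left
May 1949: 23 <= 31 -> lands on May 23

Result: 1949-05-23


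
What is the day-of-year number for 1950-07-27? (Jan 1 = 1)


Date: July 27, 1950
Days in months 1 through 6: 181
Plus 27 days in July

Day of year: 208


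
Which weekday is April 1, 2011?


Target: April 1, 2011
Anchor: Jan 1, 2011. With p = 2011 - 1 = 2010: (p + p//4 - p//100 + p//400) mod 7 = (2010 + 502 - 20 + 5) mod 7 = 2497 mod 7 = 5 -> Saturday (Mon=0 ... Sun=6)
Days before April (Jan-Mar): 90 days
Weekday index = (5 + 90) mod 7 = 4

Friday


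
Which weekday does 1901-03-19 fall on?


Date: March 19, 1901
Anchor: Jan 1, 1901. With p = 1901 - 1 = 1900: (p + p//4 - p//100 + p//400) mod 7 = (1900 + 475 - 19 + 4) mod 7 = 2360 mod 7 = 1 -> Tuesday (Mon=0 ... Sun=6)
Days before March (Jan-Feb): 59; offset = 59 + 19 - 1 = 77
Weekday index = (1 + 77) mod 7 = 1

Day of the week: Tuesday


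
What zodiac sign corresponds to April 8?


Date: April 8
Conventional tropical zodiac dates: Aries from March 21 onward; Taurus starts April 20
April 8 falls within the Aries range

Aries


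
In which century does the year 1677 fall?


Century = (year - 1) // 100 + 1
= (1677 - 1) // 100 + 1
= 1676 // 100 + 1
= 16 + 1

17th century


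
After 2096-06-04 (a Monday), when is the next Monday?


Current: Monday
Target: Monday
Days ahead: 7

Next Monday: 2096-06-11


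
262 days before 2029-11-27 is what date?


Start: 2029-11-27, subtract 262 days
Back 27 days from November 27 reaches October 31, 2029 -> 235 left
October 2029 has 31 days -> back to September 30, 2029 -> 204 left
September 2029 has 30 days -> back to August 31, 2029 -> 174 left
August 2029 has 31 days -> back to July 31, 2029 -> 143 left
July 2029 has 31 days -> back to June 30, 2029 -> 112 left
June 2029 has 30 days -> back to May 31, 2029 -> 82 left
May 2029 has 31 days -> back to April 30, 2029 -> 51 left
April 2029 has 30 days -> back to March 31, 2029 -> 21 left
March 2029: 31 - 21 = 10 -> lands on March 10

Result: 2029-03-10


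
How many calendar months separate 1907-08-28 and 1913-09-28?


From August 1907 to September 1913
6 years * 12 = 72 months, plus 1 month = 73

73 months


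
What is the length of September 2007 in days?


September 2007

30 days


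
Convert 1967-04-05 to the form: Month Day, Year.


ISO 1967-04-05 parses as year=1967, month=04, day=05
Month 4 -> April

April 5, 1967


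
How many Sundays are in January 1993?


January 1993 has 31 days
Anchor: Jan 1, 1993. With p = 1993 - 1 = 1992: (p + p//4 - p//100 + p//400) mod 7 = (1992 + 498 - 19 + 4) mod 7 = 2475 mod 7 = 4 -> Friday (Mon=0 ... Sun=6)
January 1 is the anchor itself -> Friday
First Sunday is January 3
Sundays: 3, 10, 17, 24, 31

5 Sundays


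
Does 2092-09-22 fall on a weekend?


Anchor: Jan 1, 2092. With p = 2092 - 1 = 2091: (p + p//4 - p//100 + p//400) mod 7 = (2091 + 522 - 20 + 5) mod 7 = 2598 mod 7 = 1 -> Tuesday (Mon=0 ... Sun=6)
Day of year: 266; offset = 265
Weekday index = (1 + 265) mod 7 = 0 -> Monday
Weekend days: Saturday, Sunday

No


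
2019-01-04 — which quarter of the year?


Month: January (month 1)
Q1: Jan-Mar, Q2: Apr-Jun, Q3: Jul-Sep, Q4: Oct-Dec

Q1


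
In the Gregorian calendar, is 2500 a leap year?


Gregorian leap year rule: divisible by 4, but not by 100, unless also by 400.
2500 is divisible by 100 but not 400 -> not a leap year

No


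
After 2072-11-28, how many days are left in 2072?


Day of year: 333 of 366
Remaining = 366 - 333

33 days


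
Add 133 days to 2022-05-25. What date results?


Start: 2022-05-25, add 133 days
May 2022 has 31 days: 31 - 25 = 6 days to May 31 -> 127 left
June 2022 has 30 days -> 97 left
July 2022 has 31 days -> 66 left
August 2022 has 31 days -> 35 left
September 2022 has 30 days -> 5 left
October 2022: 5 <= 31 -> lands on October 5

Result: 2022-10-05


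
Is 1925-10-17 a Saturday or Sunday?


Anchor: Jan 1, 1925. With p = 1925 - 1 = 1924: (p + p//4 - p//100 + p//400) mod 7 = (1924 + 481 - 19 + 4) mod 7 = 2390 mod 7 = 3 -> Thursday (Mon=0 ... Sun=6)
Day of year: 290; offset = 289
Weekday index = (3 + 289) mod 7 = 5 -> Saturday
Weekend days: Saturday, Sunday

Yes


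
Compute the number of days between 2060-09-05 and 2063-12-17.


From 2060-09-05 to 2063-12-17
2060-09-05: days before September = 31 + 29 + 31 + 30 + 31 + 30 + 31 + 31 = 244 (2060 is a leap year); day of year = 244 + 5 = 249
2063-12-17: days before December = 31 + 28 + 31 + 30 + 31 + 30 + 31 + 31 + 30 + 31 + 30 = 334 (2063 is not a leap year); day of year = 334 + 17 = 351
Rest of 2060: 366 - 249 = 117
Full years 2061 (365), 2062 (365): 730
Total = 117 + 730 + 351 = 1198

1198 days


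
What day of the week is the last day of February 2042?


February 2042 has 28 days
Anchor: Jan 1, 2042. With p = 2042 - 1 = 2041: (p + p//4 - p//100 + p//400) mod 7 = (2041 + 510 - 20 + 5) mod 7 = 2536 mod 7 = 2 -> Wednesday (Mon=0 ... Sun=6)
Days before February (Jan): 31; February 1 index = (2 + 31) mod 7 = 5 -> Saturday
Last day offset: 28 - 1 = 27 days
Weekday index = (5 + 27) mod 7 = 4

Friday, February 28


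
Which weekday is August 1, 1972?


Target: August 1, 1972
Anchor: Jan 1, 1972. With p = 1972 - 1 = 1971: (p + p//4 - p//100 + p//400) mod 7 = (1971 + 492 - 19 + 4) mod 7 = 2448 mod 7 = 5 -> Saturday (Mon=0 ... Sun=6)
Days before August (Jan-Jul): 213 days
Weekday index = (5 + 213) mod 7 = 1

Tuesday


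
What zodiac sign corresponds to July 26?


Date: July 26
Conventional tropical zodiac dates: Leo from July 23 onward; Virgo starts August 23
July 26 falls within the Leo range

Leo


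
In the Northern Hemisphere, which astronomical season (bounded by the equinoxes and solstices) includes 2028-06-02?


Date: June 2
Astronomical Spring (approx.; exact equinox/solstice day varies by year): March 20 to June 20
June 2 falls within the Spring window

Spring


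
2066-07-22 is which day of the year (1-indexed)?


Date: July 22, 2066
Days in months 1 through 6: 181
Plus 22 days in July

Day of year: 203


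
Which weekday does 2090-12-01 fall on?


Date: December 1, 2090
Anchor: Jan 1, 2090. With p = 2090 - 1 = 2089: (p + p//4 - p//100 + p//400) mod 7 = (2089 + 522 - 20 + 5) mod 7 = 2596 mod 7 = 6 -> Sunday (Mon=0 ... Sun=6)
Days before December (Jan-Nov): 334; offset = 334 + 1 - 1 = 334
Weekday index = (6 + 334) mod 7 = 4

Day of the week: Friday


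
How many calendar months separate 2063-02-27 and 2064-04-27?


From February 2063 to April 2064
1 year * 12 = 12 months, plus 2 months = 14

14 months


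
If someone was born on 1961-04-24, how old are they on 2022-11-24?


Birth: 1961-04-24
Reference: 2022-11-24
Year difference: 2022 - 1961 = 61

61 years old


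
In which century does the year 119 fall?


Century = (year - 1) // 100 + 1
= (119 - 1) // 100 + 1
= 118 // 100 + 1
= 1 + 1

2nd century


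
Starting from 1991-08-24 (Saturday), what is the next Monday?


Current: Saturday
Target: Monday
Days ahead: 2

Next Monday: 1991-08-26


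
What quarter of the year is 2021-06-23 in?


Month: June (month 6)
Q1: Jan-Mar, Q2: Apr-Jun, Q3: Jul-Sep, Q4: Oct-Dec

Q2


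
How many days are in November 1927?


November 1927

30 days


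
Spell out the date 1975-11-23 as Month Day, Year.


ISO 1975-11-23 parses as year=1975, month=11, day=23
Month 11 -> November

November 23, 1975


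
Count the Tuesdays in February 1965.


February 1965 has 28 days
Anchor: Jan 1, 1965. With p = 1965 - 1 = 1964: (p + p//4 - p//100 + p//400) mod 7 = (1964 + 491 - 19 + 4) mod 7 = 2440 mod 7 = 4 -> Friday (Mon=0 ... Sun=6)
Days before February (Jan): 31; February 1 index = (4 + 31) mod 7 = 0 -> Monday
First Tuesday is February 2
Tuesdays: 2, 9, 16, 23

4 Tuesdays


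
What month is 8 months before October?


October is month 10
10 - 8 = 2

February


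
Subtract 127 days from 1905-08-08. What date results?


Start: 1905-08-08, subtract 127 days
Back 8 days from August 8 reaches July 31, 1905 -> 119 left
July 1905 has 31 days -> back to June 30, 1905 -> 88 left
June 1905 has 30 days -> back to May 31, 1905 -> 58 left
May 1905 has 31 days -> back to April 30, 1905 -> 27 left
April 1905: 30 - 27 = 3 -> lands on April 3

Result: 1905-04-03


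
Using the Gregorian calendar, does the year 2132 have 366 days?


Gregorian leap year rule: divisible by 4, but not by 100, unless also by 400.
2132 is divisible by 4 but not 100 -> leap year

Yes


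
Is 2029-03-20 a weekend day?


Anchor: Jan 1, 2029. With p = 2029 - 1 = 2028: (p + p//4 - p//100 + p//400) mod 7 = (2028 + 507 - 20 + 5) mod 7 = 2520 mod 7 = 0 -> Monday (Mon=0 ... Sun=6)
Day of year: 79; offset = 78
Weekday index = (0 + 78) mod 7 = 1 -> Tuesday
Weekend days: Saturday, Sunday

No


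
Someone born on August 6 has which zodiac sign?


Date: August 6
Conventional tropical zodiac dates: Leo from July 23 onward; Virgo starts August 23
August 6 falls within the Leo range

Leo


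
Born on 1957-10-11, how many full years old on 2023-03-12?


Birth: 1957-10-11
Reference: 2023-03-12
Year difference: 2023 - 1957 = 66
Birthday not yet reached in 2023, subtract 1

65 years old


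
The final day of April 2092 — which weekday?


April 2092 has 30 days
Anchor: Jan 1, 2092. With p = 2092 - 1 = 2091: (p + p//4 - p//100 + p//400) mod 7 = (2091 + 522 - 20 + 5) mod 7 = 2598 mod 7 = 1 -> Tuesday (Mon=0 ... Sun=6)
Days before April (Jan-Mar): 91; April 1 index = (1 + 91) mod 7 = 1 -> Tuesday
Last day offset: 30 - 1 = 29 days
Weekday index = (1 + 29) mod 7 = 2

Wednesday, April 30


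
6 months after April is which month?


April is month 4
4 + 6 = 10

October


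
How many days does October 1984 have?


October 1984

31 days


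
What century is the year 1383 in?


Century = (year - 1) // 100 + 1
= (1383 - 1) // 100 + 1
= 1382 // 100 + 1
= 13 + 1

14th century


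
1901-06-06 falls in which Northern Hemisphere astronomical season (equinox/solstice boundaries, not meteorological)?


Date: June 6
Astronomical Spring (approx.; exact equinox/solstice day varies by year): March 20 to June 20
June 6 falls within the Spring window

Spring


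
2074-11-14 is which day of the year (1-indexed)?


Date: November 14, 2074
Days in months 1 through 10: 304
Plus 14 days in November

Day of year: 318


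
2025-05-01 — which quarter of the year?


Month: May (month 5)
Q1: Jan-Mar, Q2: Apr-Jun, Q3: Jul-Sep, Q4: Oct-Dec

Q2


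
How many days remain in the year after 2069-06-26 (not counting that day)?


Day of year: 177 of 365
Remaining = 365 - 177

188 days


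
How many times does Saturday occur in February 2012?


February 2012 has 29 days
Anchor: Jan 1, 2012. With p = 2012 - 1 = 2011: (p + p//4 - p//100 + p//400) mod 7 = (2011 + 502 - 20 + 5) mod 7 = 2498 mod 7 = 6 -> Sunday (Mon=0 ... Sun=6)
Days before February (Jan): 31; February 1 index = (6 + 31) mod 7 = 2 -> Wednesday
First Saturday is February 4
Saturdays: 4, 11, 18, 25

4 Saturdays


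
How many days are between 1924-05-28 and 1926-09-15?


From 1924-05-28 to 1926-09-15
1924-05-28: days before May = 31 + 29 + 31 + 30 = 121 (1924 is a leap year); day of year = 121 + 28 = 149
1926-09-15: days before September = 31 + 28 + 31 + 30 + 31 + 30 + 31 + 31 = 243 (1926 is not a leap year); day of year = 243 + 15 = 258
Rest of 1924: 366 - 149 = 217
Full years 1925 (365): 365
Total = 217 + 365 + 258 = 840

840 days


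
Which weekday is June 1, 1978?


Target: June 1, 1978
Anchor: Jan 1, 1978. With p = 1978 - 1 = 1977: (p + p//4 - p//100 + p//400) mod 7 = (1977 + 494 - 19 + 4) mod 7 = 2456 mod 7 = 6 -> Sunday (Mon=0 ... Sun=6)
Days before June (Jan-May): 151 days
Weekday index = (6 + 151) mod 7 = 3

Thursday


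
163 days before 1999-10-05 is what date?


Start: 1999-10-05, subtract 163 days
Back 5 days from October 5 reaches September 30, 1999 -> 158 left
September 1999 has 30 days -> back to August 31, 1999 -> 128 left
August 1999 has 31 days -> back to July 31, 1999 -> 97 left
July 1999 has 31 days -> back to June 30, 1999 -> 66 left
June 1999 has 30 days -> back to May 31, 1999 -> 36 left
May 1999 has 31 days -> back to April 30, 1999 -> 5 left
April 1999: 30 - 5 = 25 -> lands on April 25

Result: 1999-04-25


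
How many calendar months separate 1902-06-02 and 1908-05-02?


From June 1902 to May 1908
6 years * 12 = 72 months, minus 1 month = 71

71 months


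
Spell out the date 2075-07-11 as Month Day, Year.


ISO 2075-07-11 parses as year=2075, month=07, day=11
Month 7 -> July

July 11, 2075


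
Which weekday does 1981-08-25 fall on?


Date: August 25, 1981
Anchor: Jan 1, 1981. With p = 1981 - 1 = 1980: (p + p//4 - p//100 + p//400) mod 7 = (1980 + 495 - 19 + 4) mod 7 = 2460 mod 7 = 3 -> Thursday (Mon=0 ... Sun=6)
Days before August (Jan-Jul): 212; offset = 212 + 25 - 1 = 236
Weekday index = (3 + 236) mod 7 = 1

Day of the week: Tuesday


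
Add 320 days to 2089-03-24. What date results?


Start: 2089-03-24, add 320 days
March 2089 has 31 days: 31 - 24 = 7 days to March 31 -> 313 left
April 2089 has 30 days -> 283 left
May 2089 has 31 days -> 252 left
June 2089 has 30 days -> 222 left
July 2089 has 31 days -> 191 left
August 2089 has 31 days -> 160 left
September 2089 has 30 days -> 130 left
October 2089 has 31 days -> 99 left
November 2089 has 30 days -> 69 left
December 2089 has 31 days -> 38 left
January 2090 has 31 days -> 7 left
February 2090: 7 <= 28 -> lands on February 7

Result: 2090-02-07


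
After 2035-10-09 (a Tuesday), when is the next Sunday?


Current: Tuesday
Target: Sunday
Days ahead: 5

Next Sunday: 2035-10-14


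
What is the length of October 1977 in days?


October 1977

31 days


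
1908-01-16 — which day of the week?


Date: January 16, 1908
Anchor: Jan 1, 1908. With p = 1908 - 1 = 1907: (p + p//4 - p//100 + p//400) mod 7 = (1907 + 476 - 19 + 4) mod 7 = 2368 mod 7 = 2 -> Wednesday (Mon=0 ... Sun=6)
Days into year = 16 - 1 = 15
Weekday index = (2 + 15) mod 7 = 3

Day of the week: Thursday


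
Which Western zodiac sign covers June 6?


Date: June 6
Conventional tropical zodiac dates: Gemini from May 21 onward; Cancer starts June 21
June 6 falls within the Gemini range

Gemini


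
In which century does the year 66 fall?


Century = (year - 1) // 100 + 1
= (66 - 1) // 100 + 1
= 65 // 100 + 1
= 0 + 1

1st century


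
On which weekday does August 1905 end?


August 1905 has 31 days
Anchor: Jan 1, 1905. With p = 1905 - 1 = 1904: (p + p//4 - p//100 + p//400) mod 7 = (1904 + 476 - 19 + 4) mod 7 = 2365 mod 7 = 6 -> Sunday (Mon=0 ... Sun=6)
Days before August (Jan-Jul): 212; August 1 index = (6 + 212) mod 7 = 1 -> Tuesday
Last day offset: 31 - 1 = 30 days
Weekday index = (1 + 30) mod 7 = 3

Thursday, August 31
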